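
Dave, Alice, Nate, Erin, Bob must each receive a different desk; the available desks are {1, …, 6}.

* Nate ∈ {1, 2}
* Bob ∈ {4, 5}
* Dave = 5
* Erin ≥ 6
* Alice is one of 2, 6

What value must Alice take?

Dave's domain is down to {5}, so Dave = 5. Strike 5 from Bob.
Erin's domain is down to {6}, so Erin = 6. Remove 6 from Alice.
So Alice = 2.

2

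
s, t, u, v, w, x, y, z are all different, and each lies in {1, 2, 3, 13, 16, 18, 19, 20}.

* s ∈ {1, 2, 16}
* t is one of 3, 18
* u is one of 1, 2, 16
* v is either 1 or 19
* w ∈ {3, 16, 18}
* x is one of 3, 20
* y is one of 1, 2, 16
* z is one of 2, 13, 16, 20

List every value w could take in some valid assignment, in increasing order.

The 8 variables draw from only 8 values {1, 2, 3, 13, 16, 18, 19, 20}, so each is used; only z can be 13, hence z = 13.
The 7 still-open variables together cover exactly {1, 2, 3, 16, 18, 19, 20} — 7 values for 7 variables — and 19 appears only in v's list, so v = 19.
Among the 6 still-open variables, 20 fits only x (and all 6 values in {1, 2, 3, 16, 18, 20} must be used), so x = 20.
s, u, y share exactly the 3 values {1, 2, 16}; by pigeonhole those values go to them, so strike 1, 2, 16 from w.
No further eliminations apply; w can still be any of 3, 18.

3, 18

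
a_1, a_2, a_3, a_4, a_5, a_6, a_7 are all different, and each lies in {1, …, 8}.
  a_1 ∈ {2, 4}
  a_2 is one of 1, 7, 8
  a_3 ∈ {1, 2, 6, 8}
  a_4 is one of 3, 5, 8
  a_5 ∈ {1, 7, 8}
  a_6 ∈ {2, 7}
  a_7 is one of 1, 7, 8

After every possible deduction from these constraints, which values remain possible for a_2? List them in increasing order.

1, 7, 8

The 3 variables a_2, a_5, a_7 are confined to {1, 7, 8}, which locks those values in; drop them from a_3, a_4, a_6.
a_6's domain is down to {2}, so a_6 = 2. Strike 2 from a_1, a_3.
That leaves a_1 = 4.
a_3's domain is down to {6}, so a_3 = 6.
No further eliminations apply; a_2 can still be any of 1, 7, 8.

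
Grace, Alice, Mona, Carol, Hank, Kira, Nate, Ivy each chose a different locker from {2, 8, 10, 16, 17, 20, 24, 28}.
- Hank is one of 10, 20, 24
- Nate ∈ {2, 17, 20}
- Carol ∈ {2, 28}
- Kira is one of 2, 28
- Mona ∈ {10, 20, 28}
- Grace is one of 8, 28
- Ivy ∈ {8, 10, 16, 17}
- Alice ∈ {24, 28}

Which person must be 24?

Alice

The 8 variables draw from only 8 values {2, 8, 10, 16, 17, 20, 24, 28}, so each is used; only Ivy can be 16, hence Ivy = 16.
The 7 still-open variables draw from only 7 values {2, 8, 10, 17, 20, 24, 28}, so each is used; only Grace can be 8, hence Grace = 8.
The 6 still-open variables draw from only 6 values {2, 10, 17, 20, 24, 28}, so each is used; only Nate can be 17, hence Nate = 17.
Carol and Kira between them cover only {2, 28} — a naked pair. Remove those values from Alice, Mona.
So 24 goes to Alice.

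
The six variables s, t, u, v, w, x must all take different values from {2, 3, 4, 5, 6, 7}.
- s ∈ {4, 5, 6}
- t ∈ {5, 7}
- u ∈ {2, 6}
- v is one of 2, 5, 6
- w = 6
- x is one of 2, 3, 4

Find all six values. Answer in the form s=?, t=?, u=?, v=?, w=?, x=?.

s=4, t=7, u=2, v=5, w=6, x=3

w must be 6 (only option left). Strike 6 from s, u, v.
u has just one choice, so u = 2. Remove 2 from v, x.
v has just one choice, so v = 5. Eliminate 5 elsewhere: s, t.
s has just one choice, so s = 4. Eliminate 4 elsewhere: x.
t must be 7 (only option left).
x has just one choice, so x = 3.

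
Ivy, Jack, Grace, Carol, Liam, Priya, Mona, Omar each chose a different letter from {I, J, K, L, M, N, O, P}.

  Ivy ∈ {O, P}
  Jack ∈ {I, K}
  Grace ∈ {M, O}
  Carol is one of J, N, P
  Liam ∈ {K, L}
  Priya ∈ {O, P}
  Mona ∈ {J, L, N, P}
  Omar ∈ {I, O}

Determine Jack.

K

The 8 variables draw from only 8 values {I, J, K, L, M, N, O, P}, so each is used; only Grace can be M, hence Grace = M.
The 2 variables Ivy and Priya are confined to {O, P}, which locks those values in; drop them from Carol, Mona, Omar.
Omar must be I (only option left). Strike I from Jack.
So Jack = K.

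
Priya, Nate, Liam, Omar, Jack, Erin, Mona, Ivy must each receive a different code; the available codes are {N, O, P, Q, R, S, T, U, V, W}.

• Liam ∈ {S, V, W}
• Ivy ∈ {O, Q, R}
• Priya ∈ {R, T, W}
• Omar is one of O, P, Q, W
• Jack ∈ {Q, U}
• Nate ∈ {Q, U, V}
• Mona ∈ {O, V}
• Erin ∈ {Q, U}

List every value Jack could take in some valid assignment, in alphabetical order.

Q, U

The 2 variables Jack and Erin are confined to {Q, U}, which locks those values in; drop them from Nate, Omar, Ivy.
Nate has just one choice, so Nate = V. Strike V from Liam, Mona.
Mona has just one choice, so Mona = O. So Omar, Ivy can't be O.
Ivy's domain is down to {R}, so Ivy = R. Strike R from Priya.
No further eliminations apply; Jack can still be any of Q, U.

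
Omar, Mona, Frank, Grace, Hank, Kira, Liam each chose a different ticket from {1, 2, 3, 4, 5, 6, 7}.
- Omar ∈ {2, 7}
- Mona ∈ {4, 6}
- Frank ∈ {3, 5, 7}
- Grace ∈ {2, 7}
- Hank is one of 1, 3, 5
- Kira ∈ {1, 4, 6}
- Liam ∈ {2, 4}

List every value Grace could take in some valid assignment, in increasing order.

2, 7

Omar and Grace share exactly the 2 values {2, 7}; by pigeonhole those values go to them, so strike 2, 7 from Frank, Liam.
Liam must be 4 (only option left). Strike 4 from Mona, Kira.
That leaves Mona = 6. So Kira can't be 6.
Kira must be 1 (only option left). Strike 1 from Hank.
No further eliminations apply; Grace can still be any of 2, 7.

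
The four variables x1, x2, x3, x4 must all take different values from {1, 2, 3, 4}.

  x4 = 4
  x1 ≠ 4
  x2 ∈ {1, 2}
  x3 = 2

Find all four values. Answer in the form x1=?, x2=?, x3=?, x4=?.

x3 has just one choice, so x3 = 2. So x1, x2 can't be 2.
x4 must be 4 (only option left).
x2 must be 1 (only option left). Strike 1 from x1.
x1 has just one choice, so x1 = 3.

x1=3, x2=1, x3=2, x4=4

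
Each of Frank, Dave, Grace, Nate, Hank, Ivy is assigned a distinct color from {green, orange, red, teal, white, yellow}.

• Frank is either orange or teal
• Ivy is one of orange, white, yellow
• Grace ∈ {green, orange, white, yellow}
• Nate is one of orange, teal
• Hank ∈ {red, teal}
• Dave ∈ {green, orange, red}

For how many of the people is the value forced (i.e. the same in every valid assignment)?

2

Frank and Nate between them cover only {orange, teal} — a naked pair. Remove those values from Dave, Grace, Hank, Ivy.
That leaves Hank = red. Strike red from Dave.
Dave has just one choice, so Dave = green. Remove green from Grace.
Determined: Dave=green, Hank=red. The other people each still have more than one consistent value. That makes 2.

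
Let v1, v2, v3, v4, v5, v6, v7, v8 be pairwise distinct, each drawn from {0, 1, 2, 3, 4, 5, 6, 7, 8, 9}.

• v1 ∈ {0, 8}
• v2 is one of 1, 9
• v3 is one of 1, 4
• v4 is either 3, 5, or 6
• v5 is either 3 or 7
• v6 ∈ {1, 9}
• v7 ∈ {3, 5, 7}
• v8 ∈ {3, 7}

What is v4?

6

v2 and v6 share exactly the 2 values {1, 9}; by pigeonhole those values go to them, so strike 1, 9 from v3.
v3 has just one choice, so v3 = 4.
The 2 variables v5 and v8 are confined to {3, 7}, which locks those values in; drop them from v4, v7.
That leaves v7 = 5. So v4 can't be 5.
So v4 = 6.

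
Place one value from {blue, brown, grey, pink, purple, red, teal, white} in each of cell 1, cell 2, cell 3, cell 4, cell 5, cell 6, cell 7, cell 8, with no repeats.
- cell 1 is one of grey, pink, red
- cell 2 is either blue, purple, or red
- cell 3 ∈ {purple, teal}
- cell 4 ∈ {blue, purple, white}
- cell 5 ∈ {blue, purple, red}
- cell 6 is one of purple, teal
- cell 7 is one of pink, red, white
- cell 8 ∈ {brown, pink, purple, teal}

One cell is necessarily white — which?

cell 4

The 8 variables draw from only 8 values {blue, brown, grey, pink, purple, red, teal, white}, so each is used; only cell 8 can be brown, hence cell 8 = brown.
The 7 still-open variables draw from only 7 values {blue, grey, pink, purple, red, teal, white}, so each is used; only cell 1 can be grey, hence cell 1 = grey.
The 6 still-open variables draw from only 6 values {blue, pink, purple, red, teal, white}, so each is used; only cell 7 can be pink, hence cell 7 = pink.
Among the 5 still-open variables, white fits only cell 4 (and all 5 values in {blue, purple, red, teal, white} must be used), so cell 4 = white.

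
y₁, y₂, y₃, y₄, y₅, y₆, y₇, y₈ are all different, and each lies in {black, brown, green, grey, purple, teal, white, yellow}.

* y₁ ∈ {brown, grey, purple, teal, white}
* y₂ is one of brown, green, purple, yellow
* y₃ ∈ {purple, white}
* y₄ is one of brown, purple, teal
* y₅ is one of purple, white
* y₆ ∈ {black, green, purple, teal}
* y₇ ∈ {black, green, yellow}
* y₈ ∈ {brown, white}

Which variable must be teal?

y₄

The 8 variables together cover exactly {black, brown, green, grey, purple, teal, white, yellow} — 8 values for 8 variables — and grey appears only in y₁'s list, so y₁ = grey.
y₃ and y₅ between them cover only {purple, white} — a naked pair. Remove those values from y₂, y₄, y₆, y₈.
y₈ must be brown (only option left). Remove brown from y₂, y₄.
So teal goes to y₄.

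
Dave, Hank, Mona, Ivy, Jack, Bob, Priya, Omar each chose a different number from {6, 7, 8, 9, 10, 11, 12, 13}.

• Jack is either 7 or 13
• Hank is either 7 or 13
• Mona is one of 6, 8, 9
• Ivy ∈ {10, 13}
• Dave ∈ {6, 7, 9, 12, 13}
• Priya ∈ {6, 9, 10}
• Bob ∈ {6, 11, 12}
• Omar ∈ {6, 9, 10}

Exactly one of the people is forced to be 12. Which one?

The 8 variables together cover exactly {6, 7, 8, 9, 10, 11, 12, 13} — 8 values for 8 variables — and 8 appears only in Mona's list, so Mona = 8.
The 7 still-open variables together cover exactly {6, 7, 9, 10, 11, 12, 13} — 7 values for 7 variables — and 11 appears only in Bob's list, so Bob = 11.
The 6 still-open variables together cover exactly {6, 7, 9, 10, 12, 13} — 6 values for 6 variables — and 12 appears only in Dave's list, so Dave = 12.

Dave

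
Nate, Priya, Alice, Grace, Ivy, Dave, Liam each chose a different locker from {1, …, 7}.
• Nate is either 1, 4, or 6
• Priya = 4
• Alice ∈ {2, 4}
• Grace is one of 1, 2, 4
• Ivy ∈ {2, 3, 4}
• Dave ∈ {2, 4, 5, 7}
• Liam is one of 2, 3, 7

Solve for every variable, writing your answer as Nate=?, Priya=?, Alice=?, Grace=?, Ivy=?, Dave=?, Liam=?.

Priya must be 4 (only option left). So Nate, Alice, Grace, Ivy, Dave can't be 4.
Alice must be 2 (only option left). Remove 2 from Grace, Ivy, Dave, Liam.
Grace must be 1 (only option left). So Nate can't be 1.
That leaves Ivy = 3. Remove 3 from Liam.
That leaves Liam = 7. Remove 7 from Dave.
That leaves Nate = 6.
Dave has just one choice, so Dave = 5.

Nate=6, Priya=4, Alice=2, Grace=1, Ivy=3, Dave=5, Liam=7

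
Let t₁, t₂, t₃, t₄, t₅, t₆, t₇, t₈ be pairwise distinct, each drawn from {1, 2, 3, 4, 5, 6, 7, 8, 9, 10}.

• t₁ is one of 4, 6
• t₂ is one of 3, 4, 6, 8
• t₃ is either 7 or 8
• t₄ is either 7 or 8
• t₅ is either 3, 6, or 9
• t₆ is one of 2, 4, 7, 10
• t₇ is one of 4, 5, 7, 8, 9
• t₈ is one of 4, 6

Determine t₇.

5

t₁ and t₈ share exactly the 2 values {4, 6}; by pigeonhole those values go to them, so strike 4, 6 from t₂, t₅, t₆, t₇.
t₃ and t₄ share exactly the 2 values {7, 8}; by pigeonhole those values go to them, so strike 7, 8 from t₂, t₆, t₇.
t₂'s domain is down to {3}, so t₂ = 3. Strike 3 from t₅.
t₅ has just one choice, so t₅ = 9. Eliminate 9 elsewhere: t₇.
So t₇ = 5.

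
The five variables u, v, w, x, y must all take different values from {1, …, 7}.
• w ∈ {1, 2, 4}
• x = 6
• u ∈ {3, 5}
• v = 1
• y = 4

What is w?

2

v's domain is down to {1}, so v = 1. Strike 1 from w.
x's domain is down to {6}, so x = 6.
That leaves y = 4. Strike 4 from w.
So w = 2.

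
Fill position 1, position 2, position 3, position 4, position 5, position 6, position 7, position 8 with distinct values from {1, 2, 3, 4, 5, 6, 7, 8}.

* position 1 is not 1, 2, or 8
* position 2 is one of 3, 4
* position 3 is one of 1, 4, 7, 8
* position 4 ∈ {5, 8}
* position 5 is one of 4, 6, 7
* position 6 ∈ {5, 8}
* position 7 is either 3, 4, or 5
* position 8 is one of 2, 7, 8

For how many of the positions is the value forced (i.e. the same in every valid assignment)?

Among the 8 variables, 1 fits only position 3 (and all 8 values in {1, 2, 3, 4, 5, 6, 7, 8} must be used), so position 3 = 1.
Among the 7 still-open variables, 2 fits only position 8 (and all 7 values in {2, 3, 4, 5, 6, 7, 8} must be used), so position 8 = 2.
The 2 variables position 4 and position 6 are confined to {5, 8}, which locks those values in; drop them from position 1, position 7.
position 2 and position 7 share exactly the 2 values {3, 4}; by pigeonhole those values go to them, so strike 3, 4 from position 1, position 5.
Determined: position 3=1, position 8=2. The other positions each still have more than one consistent value. That makes 2.

2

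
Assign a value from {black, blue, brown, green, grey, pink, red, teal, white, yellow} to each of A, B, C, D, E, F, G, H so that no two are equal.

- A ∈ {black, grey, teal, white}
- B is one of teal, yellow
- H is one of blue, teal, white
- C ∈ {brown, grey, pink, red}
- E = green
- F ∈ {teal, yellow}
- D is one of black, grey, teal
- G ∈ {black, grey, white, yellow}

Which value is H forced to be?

E has just one choice, so E = green.
B and F share exactly the 2 values {teal, yellow}; by pigeonhole those values go to them, so strike teal, yellow from A, D, G, H.
The 3 variables A, D, G are confined to {black, grey, white}, which locks those values in; drop them from C, H.
So H = blue.

blue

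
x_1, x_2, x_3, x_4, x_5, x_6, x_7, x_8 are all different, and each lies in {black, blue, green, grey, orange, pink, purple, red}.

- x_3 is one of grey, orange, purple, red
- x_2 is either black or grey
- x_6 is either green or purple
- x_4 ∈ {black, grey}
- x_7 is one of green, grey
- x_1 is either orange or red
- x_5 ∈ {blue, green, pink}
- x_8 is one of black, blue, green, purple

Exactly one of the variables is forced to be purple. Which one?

x_6

The 8 variables together cover exactly {black, blue, green, grey, orange, pink, purple, red} — 8 values for 8 variables — and pink appears only in x_5's list, so x_5 = pink.
The 7 still-open variables draw from only 7 values {black, blue, green, grey, orange, purple, red}, so each is used; only x_8 can be blue, hence x_8 = blue.
The 2 variables x_2 and x_4 are confined to {black, grey}, which locks those values in; drop them from x_3, x_7.
x_7 must be green (only option left). Remove green from x_6.
So purple goes to x_6.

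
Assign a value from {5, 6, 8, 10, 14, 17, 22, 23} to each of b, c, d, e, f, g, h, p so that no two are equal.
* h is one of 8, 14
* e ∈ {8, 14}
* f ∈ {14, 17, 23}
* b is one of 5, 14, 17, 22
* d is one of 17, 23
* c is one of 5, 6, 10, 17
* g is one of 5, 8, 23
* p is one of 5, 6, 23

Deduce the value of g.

5

The 8 variables together cover exactly {5, 6, 8, 10, 14, 17, 22, 23} — 8 values for 8 variables — and 10 appears only in c's list, so c = 10.
The 7 still-open variables together cover exactly {5, 6, 8, 14, 17, 22, 23} — 7 values for 7 variables — and 6 appears only in p's list, so p = 6.
Among the 6 still-open variables, 22 fits only b (and all 6 values in {5, 8, 14, 17, 22, 23} must be used), so b = 22.
The 5 still-open variables together cover exactly {5, 8, 14, 17, 23} — 5 values for 5 variables — and 5 appears only in g's list, so g = 5.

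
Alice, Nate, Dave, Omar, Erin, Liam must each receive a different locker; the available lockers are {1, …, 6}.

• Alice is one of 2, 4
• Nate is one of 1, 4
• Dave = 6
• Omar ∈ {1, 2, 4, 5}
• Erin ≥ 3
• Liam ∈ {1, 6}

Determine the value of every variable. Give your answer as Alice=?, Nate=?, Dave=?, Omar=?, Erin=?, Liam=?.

Dave must be 6 (only option left). So Erin, Liam can't be 6.
Liam has just one choice, so Liam = 1. Remove 1 from Nate, Omar.
Nate's domain is down to {4}, so Nate = 4. Eliminate 4 elsewhere: Alice, Omar, Erin.
Alice has just one choice, so Alice = 2. Strike 2 from Omar.
Omar's domain is down to {5}, so Omar = 5. Remove 5 from Erin.
That leaves Erin = 3.

Alice=2, Nate=4, Dave=6, Omar=5, Erin=3, Liam=1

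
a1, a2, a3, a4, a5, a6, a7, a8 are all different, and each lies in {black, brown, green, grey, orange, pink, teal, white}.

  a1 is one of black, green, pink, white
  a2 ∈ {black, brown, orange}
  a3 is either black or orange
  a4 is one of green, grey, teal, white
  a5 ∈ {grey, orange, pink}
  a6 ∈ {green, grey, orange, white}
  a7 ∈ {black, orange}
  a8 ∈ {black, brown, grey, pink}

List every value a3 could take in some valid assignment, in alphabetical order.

The 8 variables draw from only 8 values {black, brown, green, grey, orange, pink, teal, white}, so each is used; only a4 can be teal, hence a4 = teal.
a3 and a7 between them cover only {black, orange} — a naked pair. Remove those values from a1, a2, a5, a6, a8.
a2 has just one choice, so a2 = brown. So a8 can't be brown.
a5 and a8 between them cover only {grey, pink} — a naked pair. Remove those values from a1, a6.
No further eliminations apply; a3 can still be any of black, orange.

black, orange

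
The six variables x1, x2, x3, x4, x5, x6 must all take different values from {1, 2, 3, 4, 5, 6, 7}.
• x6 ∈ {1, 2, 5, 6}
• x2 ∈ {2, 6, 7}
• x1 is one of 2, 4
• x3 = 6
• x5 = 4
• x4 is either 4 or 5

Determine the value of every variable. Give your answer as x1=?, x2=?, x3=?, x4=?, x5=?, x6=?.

x3's domain is down to {6}, so x3 = 6. So x2, x6 can't be 6.
x5's domain is down to {4}, so x5 = 4. Remove 4 from x1, x4.
x1 must be 2 (only option left). Remove 2 from x2, x6.
That leaves x2 = 7.
x4 must be 5 (only option left). Remove 5 from x6.
x6 must be 1 (only option left).

x1=2, x2=7, x3=6, x4=5, x5=4, x6=1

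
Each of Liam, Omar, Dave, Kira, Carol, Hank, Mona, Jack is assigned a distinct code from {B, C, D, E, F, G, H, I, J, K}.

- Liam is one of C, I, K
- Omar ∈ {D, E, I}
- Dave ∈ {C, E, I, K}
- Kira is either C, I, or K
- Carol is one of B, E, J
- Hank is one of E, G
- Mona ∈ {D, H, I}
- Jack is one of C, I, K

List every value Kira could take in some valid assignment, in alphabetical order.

The 3 variables Liam, Kira, Jack are confined to {C, I, K}, which locks those values in; drop them from Omar, Dave, Mona.
Dave has just one choice, so Dave = E. Remove E from Omar, Carol, Hank.
Hank has just one choice, so Hank = G.
Omar must be D (only option left). Remove D from Mona.
Mona must be H (only option left).
No further eliminations apply; Kira can still be any of C, I, K.

C, I, K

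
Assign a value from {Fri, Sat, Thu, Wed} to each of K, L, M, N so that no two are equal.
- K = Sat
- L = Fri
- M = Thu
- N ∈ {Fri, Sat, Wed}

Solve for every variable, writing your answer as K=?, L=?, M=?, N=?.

K=Sat, L=Fri, M=Thu, N=Wed

K has just one choice, so K = Sat. Remove Sat from N.
L's domain is down to {Fri}, so L = Fri. So N can't be Fri.
M must be Thu (only option left).
That leaves N = Wed.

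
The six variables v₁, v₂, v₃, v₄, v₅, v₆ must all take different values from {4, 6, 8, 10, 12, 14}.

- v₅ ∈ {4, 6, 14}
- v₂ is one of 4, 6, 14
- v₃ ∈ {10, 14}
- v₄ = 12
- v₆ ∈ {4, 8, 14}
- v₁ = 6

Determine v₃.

10

v₁'s domain is down to {6}, so v₁ = 6. So v₂, v₅ can't be 6.
v₄'s domain is down to {12}, so v₄ = 12.
The 4 still-open variables together cover exactly {4, 8, 10, 14} — 4 values for 4 variables — and 8 appears only in v₆'s list, so v₆ = 8.
Among the 3 still-open variables, 10 fits only v₃ (and all 3 values in {4, 10, 14} must be used), so v₃ = 10.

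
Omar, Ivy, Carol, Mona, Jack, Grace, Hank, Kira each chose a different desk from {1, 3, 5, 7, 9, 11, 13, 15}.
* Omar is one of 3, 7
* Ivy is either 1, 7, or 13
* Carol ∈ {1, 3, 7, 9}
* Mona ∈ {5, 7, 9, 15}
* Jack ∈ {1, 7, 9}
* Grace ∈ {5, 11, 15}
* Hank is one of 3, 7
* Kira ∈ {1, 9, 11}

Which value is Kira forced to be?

Among the 8 variables, 13 fits only Ivy (and all 8 values in {1, 3, 5, 7, 9, 11, 13, 15} must be used), so Ivy = 13.
The 2 variables Omar and Hank are confined to {3, 7}, which locks those values in; drop them from Carol, Mona, Jack.
The 2 variables Carol and Jack are confined to {1, 9}, which locks those values in; drop them from Mona, Kira.
So Kira = 11.

11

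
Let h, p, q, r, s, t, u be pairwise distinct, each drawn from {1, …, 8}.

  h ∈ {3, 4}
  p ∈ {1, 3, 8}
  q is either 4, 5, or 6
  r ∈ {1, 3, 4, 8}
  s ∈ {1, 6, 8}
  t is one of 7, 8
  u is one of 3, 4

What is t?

Among the 7 variables, 5 fits only q (and all 7 values in {1, 3, 4, 5, 6, 7, 8} must be used), so q = 5.
The 6 still-open variables draw from only 6 values {1, 3, 4, 6, 7, 8}, so each is used; only s can be 6, hence s = 6.
Among the 5 still-open variables, 7 fits only t (and all 5 values in {1, 3, 4, 7, 8} must be used), so t = 7.

7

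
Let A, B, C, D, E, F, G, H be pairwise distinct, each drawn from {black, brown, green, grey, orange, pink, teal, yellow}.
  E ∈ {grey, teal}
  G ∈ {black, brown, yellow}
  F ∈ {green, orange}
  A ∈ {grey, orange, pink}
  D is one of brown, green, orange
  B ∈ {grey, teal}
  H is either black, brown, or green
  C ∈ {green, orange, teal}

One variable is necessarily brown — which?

The 8 variables together cover exactly {black, brown, green, grey, orange, pink, teal, yellow} — 8 values for 8 variables — and pink appears only in A's list, so A = pink.
The 7 still-open variables draw from only 7 values {black, brown, green, grey, orange, teal, yellow}, so each is used; only G can be yellow, hence G = yellow.
Among the 6 still-open variables, black fits only H (and all 6 values in {black, brown, green, grey, orange, teal} must be used), so H = black.
The 5 still-open variables draw from only 5 values {brown, green, grey, orange, teal}, so each is used; only D can be brown, hence D = brown.

D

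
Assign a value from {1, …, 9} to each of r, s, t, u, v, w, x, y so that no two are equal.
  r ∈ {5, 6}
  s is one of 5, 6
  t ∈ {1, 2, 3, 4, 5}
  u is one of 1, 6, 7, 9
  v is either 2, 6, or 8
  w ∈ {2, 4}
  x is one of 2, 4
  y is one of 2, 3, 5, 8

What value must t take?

The 2 variables r and s are confined to {5, 6}, which locks those values in; drop them from t, u, v, y.
w and x share exactly the 2 values {2, 4}; by pigeonhole those values go to them, so strike 2, 4 from t, v, y.
v has just one choice, so v = 8. Strike 8 from y.
y has just one choice, so y = 3. So t can't be 3.
So t = 1.

1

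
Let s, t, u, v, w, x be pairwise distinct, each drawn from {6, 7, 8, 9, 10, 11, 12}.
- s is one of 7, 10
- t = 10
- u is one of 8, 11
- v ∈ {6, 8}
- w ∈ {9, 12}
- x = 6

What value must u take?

t has just one choice, so t = 10. Strike 10 from s.
x must be 6 (only option left). Eliminate 6 elsewhere: v.
s must be 7 (only option left).
v's domain is down to {8}, so v = 8. Strike 8 from u.
So u = 11.

11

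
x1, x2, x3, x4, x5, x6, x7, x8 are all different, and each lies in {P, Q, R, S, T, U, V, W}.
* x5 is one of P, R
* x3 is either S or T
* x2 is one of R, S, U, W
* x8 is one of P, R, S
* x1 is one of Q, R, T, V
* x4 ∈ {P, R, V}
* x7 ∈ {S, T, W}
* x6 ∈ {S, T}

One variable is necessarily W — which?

x7

Among the 8 variables, Q fits only x1 (and all 8 values in {P, Q, R, S, T, U, V, W} must be used), so x1 = Q.
The 7 still-open variables together cover exactly {P, R, S, T, U, V, W} — 7 values for 7 variables — and U appears only in x2's list, so x2 = U.
The 6 still-open variables together cover exactly {P, R, S, T, V, W} — 6 values for 6 variables — and V appears only in x4's list, so x4 = V.
The 5 still-open variables together cover exactly {P, R, S, T, W} — 5 values for 5 variables — and W appears only in x7's list, so x7 = W.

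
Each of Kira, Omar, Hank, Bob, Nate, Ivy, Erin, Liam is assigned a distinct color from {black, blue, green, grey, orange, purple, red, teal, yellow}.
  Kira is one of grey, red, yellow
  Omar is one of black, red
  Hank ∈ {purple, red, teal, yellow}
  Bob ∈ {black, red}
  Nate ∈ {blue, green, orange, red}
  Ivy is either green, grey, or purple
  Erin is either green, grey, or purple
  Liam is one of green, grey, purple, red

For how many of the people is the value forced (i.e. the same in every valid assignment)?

2

Omar and Bob between them cover only {black, red} — a naked pair. Remove those values from Kira, Hank, Nate, Liam.
The 3 variables Ivy, Erin, Liam are confined to {green, grey, purple}, which locks those values in; drop them from Kira, Hank, Nate.
Kira has just one choice, so Kira = yellow. Strike yellow from Hank.
Hank has just one choice, so Hank = teal.
Determined: Kira=yellow, Hank=teal. The other people each still have more than one consistent value. That makes 2.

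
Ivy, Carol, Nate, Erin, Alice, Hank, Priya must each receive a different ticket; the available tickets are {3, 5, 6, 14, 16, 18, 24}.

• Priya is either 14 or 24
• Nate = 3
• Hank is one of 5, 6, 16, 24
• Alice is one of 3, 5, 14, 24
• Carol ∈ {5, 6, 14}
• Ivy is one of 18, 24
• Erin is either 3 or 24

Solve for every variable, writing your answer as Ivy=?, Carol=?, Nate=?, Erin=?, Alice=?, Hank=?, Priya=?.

Ivy=18, Carol=6, Nate=3, Erin=24, Alice=5, Hank=16, Priya=14

Nate's domain is down to {3}, so Nate = 3. So Erin, Alice can't be 3.
Erin has just one choice, so Erin = 24. Remove 24 from Ivy, Alice, Hank, Priya.
That leaves Priya = 14. So Carol, Alice can't be 14.
Ivy must be 18 (only option left).
Alice has just one choice, so Alice = 5. Strike 5 from Carol, Hank.
Carol has just one choice, so Carol = 6. Remove 6 from Hank.
Hank must be 16 (only option left).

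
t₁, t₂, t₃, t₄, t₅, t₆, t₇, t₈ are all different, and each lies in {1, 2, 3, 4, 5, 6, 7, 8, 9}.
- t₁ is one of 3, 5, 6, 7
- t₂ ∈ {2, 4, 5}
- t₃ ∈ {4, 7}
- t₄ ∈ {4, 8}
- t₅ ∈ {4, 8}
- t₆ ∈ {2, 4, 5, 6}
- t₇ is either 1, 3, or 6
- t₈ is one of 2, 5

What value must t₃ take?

The 8 variables together cover exactly {1, 2, 3, 4, 5, 6, 7, 8} — 8 values for 8 variables — and 1 appears only in t₇'s list, so t₇ = 1.
The 7 still-open variables together cover exactly {2, 3, 4, 5, 6, 7, 8} — 7 values for 7 variables — and 3 appears only in t₁'s list, so t₁ = 3.
The 6 still-open variables draw from only 6 values {2, 4, 5, 6, 7, 8}, so each is used; only t₆ can be 6, hence t₆ = 6.
The 5 still-open variables draw from only 5 values {2, 4, 5, 7, 8}, so each is used; only t₃ can be 7, hence t₃ = 7.

7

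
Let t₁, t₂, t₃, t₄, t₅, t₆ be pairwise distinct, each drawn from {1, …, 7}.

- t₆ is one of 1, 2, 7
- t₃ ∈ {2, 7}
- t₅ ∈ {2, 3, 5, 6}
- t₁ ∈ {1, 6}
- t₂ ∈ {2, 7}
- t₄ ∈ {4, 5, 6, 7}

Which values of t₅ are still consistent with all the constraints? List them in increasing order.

The 2 variables t₂ and t₃ are confined to {2, 7}, which locks those values in; drop them from t₄, t₅, t₆.
t₆ must be 1 (only option left). Strike 1 from t₁.
t₁ has just one choice, so t₁ = 6. Strike 6 from t₄, t₅.
No further eliminations apply; t₅ can still be any of 3, 5.

3, 5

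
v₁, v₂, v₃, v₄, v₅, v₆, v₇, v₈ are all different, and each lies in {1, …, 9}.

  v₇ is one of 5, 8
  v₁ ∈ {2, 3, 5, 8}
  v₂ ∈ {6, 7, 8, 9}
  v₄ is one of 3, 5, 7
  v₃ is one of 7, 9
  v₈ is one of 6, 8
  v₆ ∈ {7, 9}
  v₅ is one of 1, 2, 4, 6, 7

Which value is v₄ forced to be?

v₃ and v₆ between them cover only {7, 9} — a naked pair. Remove those values from v₂, v₄, v₅.
The 2 variables v₂ and v₈ are confined to {6, 8}, which locks those values in; drop them from v₁, v₅, v₇.
v₇'s domain is down to {5}, so v₇ = 5. So v₁, v₄ can't be 5.
So v₄ = 3.

3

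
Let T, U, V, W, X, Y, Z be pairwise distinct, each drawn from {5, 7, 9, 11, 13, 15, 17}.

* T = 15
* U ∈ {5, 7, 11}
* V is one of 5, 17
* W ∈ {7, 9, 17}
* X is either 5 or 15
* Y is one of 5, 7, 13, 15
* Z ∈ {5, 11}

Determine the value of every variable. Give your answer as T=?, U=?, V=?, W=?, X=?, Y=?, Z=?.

T=15, U=7, V=17, W=9, X=5, Y=13, Z=11

T must be 15 (only option left). So X, Y can't be 15.
X's domain is down to {5}, so X = 5. Strike 5 from U, V, Y, Z.
That leaves Z = 11. So U can't be 11.
That leaves U = 7. Eliminate 7 elsewhere: W, Y.
That leaves V = 17. Strike 17 from W.
That leaves W = 9.
Y's domain is down to {13}, so Y = 13.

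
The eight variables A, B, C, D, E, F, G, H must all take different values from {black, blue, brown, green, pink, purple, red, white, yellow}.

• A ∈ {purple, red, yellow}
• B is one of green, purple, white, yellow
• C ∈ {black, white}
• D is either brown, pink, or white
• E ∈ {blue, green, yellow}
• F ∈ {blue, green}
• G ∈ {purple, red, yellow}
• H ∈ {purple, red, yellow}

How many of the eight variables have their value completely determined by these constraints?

A, G, H share exactly the 3 values {purple, red, yellow}; by pigeonhole those values go to them, so strike purple, red, yellow from B, E.
E and F between them cover only {blue, green} — a naked pair. Remove those values from B.
B has just one choice, so B = white. Eliminate white elsewhere: C, D.
C's domain is down to {black}, so C = black.
Determined: B=white, C=black. The other variables each still have more than one consistent value. That makes 2.

2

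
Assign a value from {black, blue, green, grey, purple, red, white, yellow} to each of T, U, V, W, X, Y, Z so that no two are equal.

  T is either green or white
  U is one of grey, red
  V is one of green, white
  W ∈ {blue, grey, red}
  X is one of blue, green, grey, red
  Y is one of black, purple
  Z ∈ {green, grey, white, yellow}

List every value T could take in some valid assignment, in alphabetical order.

green, white

T and V share exactly the 2 values {green, white}; by pigeonhole those values go to them, so strike green, white from X, Z.
U, W, X between them cover only {blue, grey, red} — a naked triple. Remove those values from Z.
That leaves Z = yellow.
No further eliminations apply; T can still be any of green, white.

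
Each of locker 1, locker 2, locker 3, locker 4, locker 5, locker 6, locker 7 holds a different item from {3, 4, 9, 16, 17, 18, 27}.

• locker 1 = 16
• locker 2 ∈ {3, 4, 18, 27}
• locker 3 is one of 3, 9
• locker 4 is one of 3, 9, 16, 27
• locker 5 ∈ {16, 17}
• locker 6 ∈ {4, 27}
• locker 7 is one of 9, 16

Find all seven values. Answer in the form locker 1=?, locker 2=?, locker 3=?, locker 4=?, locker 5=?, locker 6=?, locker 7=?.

locker 1 must be 16 (only option left). Remove 16 from locker 4, locker 5, locker 7.
locker 5 must be 17 (only option left).
locker 7 must be 9 (only option left). Remove 9 from locker 3, locker 4.
locker 3's domain is down to {3}, so locker 3 = 3. So locker 2, locker 4 can't be 3.
locker 4's domain is down to {27}, so locker 4 = 27. Remove 27 from locker 2, locker 6.
locker 6 has just one choice, so locker 6 = 4. Eliminate 4 elsewhere: locker 2.
That leaves locker 2 = 18.

locker 1=16, locker 2=18, locker 3=3, locker 4=27, locker 5=17, locker 6=4, locker 7=9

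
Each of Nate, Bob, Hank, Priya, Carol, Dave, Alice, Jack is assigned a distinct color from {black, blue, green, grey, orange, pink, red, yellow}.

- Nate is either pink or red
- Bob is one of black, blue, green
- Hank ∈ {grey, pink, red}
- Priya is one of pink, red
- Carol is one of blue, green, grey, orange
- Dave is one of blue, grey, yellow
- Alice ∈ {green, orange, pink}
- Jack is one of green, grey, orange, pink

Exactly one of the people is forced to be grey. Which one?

Hank

The 8 variables together cover exactly {black, blue, green, grey, orange, pink, red, yellow} — 8 values for 8 variables — and black appears only in Bob's list, so Bob = black.
The 7 still-open variables together cover exactly {blue, green, grey, orange, pink, red, yellow} — 7 values for 7 variables — and yellow appears only in Dave's list, so Dave = yellow.
The 6 still-open variables together cover exactly {blue, green, grey, orange, pink, red} — 6 values for 6 variables — and blue appears only in Carol's list, so Carol = blue.
The 2 variables Nate and Priya are confined to {pink, red}, which locks those values in; drop them from Hank, Alice, Jack.
So grey goes to Hank.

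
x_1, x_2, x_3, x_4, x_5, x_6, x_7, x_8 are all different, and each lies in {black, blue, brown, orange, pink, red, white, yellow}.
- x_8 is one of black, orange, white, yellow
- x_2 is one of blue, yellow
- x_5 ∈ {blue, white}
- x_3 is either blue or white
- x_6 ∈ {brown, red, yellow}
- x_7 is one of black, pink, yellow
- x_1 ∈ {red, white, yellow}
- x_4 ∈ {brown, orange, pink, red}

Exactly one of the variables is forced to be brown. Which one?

x_6

x_3 and x_5 between them cover only {blue, white} — a naked pair. Remove those values from x_1, x_2, x_8.
x_2 has just one choice, so x_2 = yellow. Remove yellow from x_1, x_6, x_7, x_8.
x_1's domain is down to {red}, so x_1 = red. Remove red from x_4, x_6.
So brown goes to x_6.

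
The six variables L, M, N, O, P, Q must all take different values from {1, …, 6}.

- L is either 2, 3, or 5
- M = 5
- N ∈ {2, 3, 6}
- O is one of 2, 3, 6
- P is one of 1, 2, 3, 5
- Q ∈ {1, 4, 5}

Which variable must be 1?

P

M's domain is down to {5}, so M = 5. So L, P, Q can't be 5.
The 5 still-open variables draw from only 5 values {1, 2, 3, 4, 6}, so each is used; only Q can be 4, hence Q = 4.
The 4 still-open variables together cover exactly {1, 2, 3, 6} — 4 values for 4 variables — and 1 appears only in P's list, so P = 1.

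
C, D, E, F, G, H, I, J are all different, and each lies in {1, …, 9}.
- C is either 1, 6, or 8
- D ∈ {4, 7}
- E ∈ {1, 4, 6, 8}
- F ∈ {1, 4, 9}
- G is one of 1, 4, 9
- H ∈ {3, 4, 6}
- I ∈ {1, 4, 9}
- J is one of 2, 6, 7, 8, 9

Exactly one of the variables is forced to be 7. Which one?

Among the 8 variables, 2 fits only J (and all 8 values in {1, 2, 3, 4, 6, 7, 8, 9} must be used), so J = 2.
The 7 still-open variables together cover exactly {1, 3, 4, 6, 7, 8, 9} — 7 values for 7 variables — and 3 appears only in H's list, so H = 3.
The 6 still-open variables together cover exactly {1, 4, 6, 7, 8, 9} — 6 values for 6 variables — and 7 appears only in D's list, so D = 7.

D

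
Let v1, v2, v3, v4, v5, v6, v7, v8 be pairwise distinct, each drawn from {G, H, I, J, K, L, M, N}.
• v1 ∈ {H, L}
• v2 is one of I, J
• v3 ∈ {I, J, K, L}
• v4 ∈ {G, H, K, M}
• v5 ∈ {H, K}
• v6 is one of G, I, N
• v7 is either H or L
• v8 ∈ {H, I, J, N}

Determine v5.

Among the 8 variables, M fits only v4 (and all 8 values in {G, H, I, J, K, L, M, N} must be used), so v4 = M.
The 7 still-open variables together cover exactly {G, H, I, J, K, L, N} — 7 values for 7 variables — and G appears only in v6's list, so v6 = G.
The 6 still-open variables together cover exactly {H, I, J, K, L, N} — 6 values for 6 variables — and N appears only in v8's list, so v8 = N.
The 2 variables v1 and v7 are confined to {H, L}, which locks those values in; drop them from v3, v5.
So v5 = K.

K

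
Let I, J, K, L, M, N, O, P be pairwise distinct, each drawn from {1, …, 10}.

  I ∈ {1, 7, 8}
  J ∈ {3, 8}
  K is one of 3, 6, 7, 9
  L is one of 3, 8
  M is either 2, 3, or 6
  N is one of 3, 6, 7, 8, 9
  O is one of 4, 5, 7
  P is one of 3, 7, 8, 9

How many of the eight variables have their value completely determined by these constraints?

2

J and L share exactly the 2 values {3, 8}; by pigeonhole those values go to them, so strike 3, 8 from I, K, M, N, P.
K, N, P share exactly the 3 values {6, 7, 9}; by pigeonhole those values go to them, so strike 6, 7, 9 from I, M, O.
That leaves I = 1.
That leaves M = 2.
Determined: I=1, M=2. The other variables each still have more than one consistent value. That makes 2.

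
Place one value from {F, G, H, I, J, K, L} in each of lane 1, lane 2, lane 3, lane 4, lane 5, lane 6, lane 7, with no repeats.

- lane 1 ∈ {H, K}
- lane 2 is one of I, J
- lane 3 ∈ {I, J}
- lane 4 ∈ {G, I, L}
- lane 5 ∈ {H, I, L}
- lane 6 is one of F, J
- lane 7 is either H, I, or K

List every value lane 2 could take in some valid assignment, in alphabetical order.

I, J

The 7 variables together cover exactly {F, G, H, I, J, K, L} — 7 values for 7 variables — and F appears only in lane 6's list, so lane 6 = F.
The 6 still-open variables draw from only 6 values {G, H, I, J, K, L}, so each is used; only lane 4 can be G, hence lane 4 = G.
The 5 still-open variables draw from only 5 values {H, I, J, K, L}, so each is used; only lane 5 can be L, hence lane 5 = L.
lane 2 and lane 3 between them cover only {I, J} — a naked pair. Remove those values from lane 7.
No further eliminations apply; lane 2 can still be any of I, J.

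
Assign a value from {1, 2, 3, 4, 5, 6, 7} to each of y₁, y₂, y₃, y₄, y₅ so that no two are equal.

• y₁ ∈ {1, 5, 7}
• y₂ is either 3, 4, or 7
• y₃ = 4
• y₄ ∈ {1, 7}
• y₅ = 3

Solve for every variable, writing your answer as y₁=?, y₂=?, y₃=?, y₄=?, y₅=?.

y₃'s domain is down to {4}, so y₃ = 4. So y₂ can't be 4.
y₅ must be 3 (only option left). Remove 3 from y₂.
That leaves y₂ = 7. So y₁, y₄ can't be 7.
That leaves y₄ = 1. Remove 1 from y₁.
y₁ must be 5 (only option left).

y₁=5, y₂=7, y₃=4, y₄=1, y₅=3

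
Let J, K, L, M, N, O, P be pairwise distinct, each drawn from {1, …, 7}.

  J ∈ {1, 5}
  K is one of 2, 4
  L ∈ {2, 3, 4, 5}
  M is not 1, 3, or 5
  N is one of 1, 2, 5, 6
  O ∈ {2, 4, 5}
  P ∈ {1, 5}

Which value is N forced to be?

6

The 7 variables draw from only 7 values {1, 2, 3, 4, 5, 6, 7}, so each is used; only L can be 3, hence L = 3.
The 6 still-open variables together cover exactly {1, 2, 4, 5, 6, 7} — 6 values for 6 variables — and 7 appears only in M's list, so M = 7.
The 5 still-open variables draw from only 5 values {1, 2, 4, 5, 6}, so each is used; only N can be 6, hence N = 6.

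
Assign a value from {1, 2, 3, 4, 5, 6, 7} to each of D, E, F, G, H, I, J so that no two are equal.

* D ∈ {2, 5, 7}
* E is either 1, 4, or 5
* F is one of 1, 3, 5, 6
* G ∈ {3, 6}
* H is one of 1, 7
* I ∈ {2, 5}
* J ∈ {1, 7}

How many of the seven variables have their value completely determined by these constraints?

Among the 7 variables, 4 fits only E (and all 7 values in {1, 2, 3, 4, 5, 6, 7} must be used), so E = 4.
H and J between them cover only {1, 7} — a naked pair. Remove those values from D, F.
D and I between them cover only {2, 5} — a naked pair. Remove those values from F.
Determined: E=4. The other variables each still have more than one consistent value. That makes 1.

1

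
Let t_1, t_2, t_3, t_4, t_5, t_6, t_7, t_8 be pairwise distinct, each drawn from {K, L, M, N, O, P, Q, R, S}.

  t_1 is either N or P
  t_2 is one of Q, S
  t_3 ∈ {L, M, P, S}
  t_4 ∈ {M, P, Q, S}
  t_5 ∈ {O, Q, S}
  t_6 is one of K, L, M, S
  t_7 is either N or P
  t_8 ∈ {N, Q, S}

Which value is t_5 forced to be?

Among the 8 variables, K fits only t_6 (and all 8 values in {K, L, M, N, O, P, Q, S} must be used), so t_6 = K.
The 7 still-open variables together cover exactly {L, M, N, O, P, Q, S} — 7 values for 7 variables — and L appears only in t_3's list, so t_3 = L.
Among the 6 still-open variables, M fits only t_4 (and all 6 values in {M, N, O, P, Q, S} must be used), so t_4 = M.
The 5 still-open variables draw from only 5 values {N, O, P, Q, S}, so each is used; only t_5 can be O, hence t_5 = O.

O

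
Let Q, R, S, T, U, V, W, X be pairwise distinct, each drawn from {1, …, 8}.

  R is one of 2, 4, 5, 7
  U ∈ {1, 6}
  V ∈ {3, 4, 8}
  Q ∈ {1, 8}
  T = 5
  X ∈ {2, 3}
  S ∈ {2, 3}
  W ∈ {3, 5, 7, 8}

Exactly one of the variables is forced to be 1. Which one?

Q

T must be 5 (only option left). Strike 5 from R, W.
Among the 7 still-open variables, 6 fits only U (and all 7 values in {1, 2, 3, 4, 6, 7, 8} must be used), so U = 6.
Among the 6 still-open variables, 1 fits only Q (and all 6 values in {1, 2, 3, 4, 7, 8} must be used), so Q = 1.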